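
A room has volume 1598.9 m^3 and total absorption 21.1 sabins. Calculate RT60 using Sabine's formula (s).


Given values:
  V = 1598.9 m^3
  A = 21.1 sabins
Formula: RT60 = 0.161 * V / A
Numerator: 0.161 * 1598.9 = 257.4229
RT60 = 257.4229 / 21.1 = 12.2

12.2 s


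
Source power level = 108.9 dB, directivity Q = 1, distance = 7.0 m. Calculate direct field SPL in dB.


Given values:
  Lw = 108.9 dB, Q = 1, r = 7.0 m
Formula: SPL = Lw + 10 * log10(Q / (4 * pi * r^2))
Compute 4 * pi * r^2 = 4 * pi * 7.0^2 = 615.7522
Compute Q / denom = 1 / 615.7522 = 0.00162403
Compute 10 * log10(0.00162403) = -27.8941
SPL = 108.9 + (-27.8941) = 81.01

81.01 dB


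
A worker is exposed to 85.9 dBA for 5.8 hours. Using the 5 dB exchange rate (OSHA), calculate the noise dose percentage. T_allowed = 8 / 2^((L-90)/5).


Given values:
  L = 85.9 dBA, T = 5.8 hours
Formula: T_allowed = 8 / 2^((L - 90) / 5)
Compute exponent: (85.9 - 90) / 5 = -0.82
Compute 2^(-0.82) = 0.566442
T_allowed = 8 / 0.566442 = 14.123247 hours
Dose = (T / T_allowed) * 100
Dose = (5.8 / 14.123247) * 100 = 41.07

41.07 %


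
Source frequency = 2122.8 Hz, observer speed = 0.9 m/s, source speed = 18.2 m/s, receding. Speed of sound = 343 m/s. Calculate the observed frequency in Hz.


Given values:
  f_s = 2122.8 Hz, v_o = 0.9 m/s, v_s = 18.2 m/s
  Direction: receding
Formula: f_o = f_s * (c - v_o) / (c + v_s)
Numerator: c - v_o = 343 - 0.9 = 342.1
Denominator: c + v_s = 343 + 18.2 = 361.2
f_o = 2122.8 * 342.1 / 361.2 = 2010.55

2010.55 Hz


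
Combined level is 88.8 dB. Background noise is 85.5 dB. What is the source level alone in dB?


Given values:
  L_total = 88.8 dB, L_bg = 85.5 dB
Formula: L_source = 10 * log10(10^(L_total/10) - 10^(L_bg/10))
Convert to linear:
  10^(88.8/10) = 758577575.0292
  10^(85.5/10) = 354813389.2336
Difference: 758577575.0292 - 354813389.2336 = 403764185.7956
L_source = 10 * log10(403764185.7956) = 86.06

86.06 dB


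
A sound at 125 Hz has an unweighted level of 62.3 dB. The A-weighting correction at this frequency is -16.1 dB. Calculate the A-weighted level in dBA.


Given values:
  SPL = 62.3 dB
  A-weighting at 125 Hz = -16.1 dB
Formula: L_A = SPL + A_weight
L_A = 62.3 + (-16.1)
L_A = 46.2

46.2 dBA


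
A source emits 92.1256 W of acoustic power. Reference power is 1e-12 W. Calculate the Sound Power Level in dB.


Given values:
  W = 92.1256 W
  W_ref = 1e-12 W
Formula: SWL = 10 * log10(W / W_ref)
Compute ratio: W / W_ref = 92125600000000
Compute log10: log10(92125600000000) = 13.96438
Multiply: SWL = 10 * 13.96438 = 139.64

139.64 dB


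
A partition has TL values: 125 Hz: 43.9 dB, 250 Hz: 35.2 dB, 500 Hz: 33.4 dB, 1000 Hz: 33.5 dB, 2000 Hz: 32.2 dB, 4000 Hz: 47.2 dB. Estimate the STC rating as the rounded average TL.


Given TL values at each frequency:
  125 Hz: 43.9 dB
  250 Hz: 35.2 dB
  500 Hz: 33.4 dB
  1000 Hz: 33.5 dB
  2000 Hz: 32.2 dB
  4000 Hz: 47.2 dB
Formula: STC ~ round(average of TL values)
Sum = 43.9 + 35.2 + 33.4 + 33.5 + 32.2 + 47.2 = 225.4
Average = 225.4 / 6 = 37.57
Rounded: 38

38


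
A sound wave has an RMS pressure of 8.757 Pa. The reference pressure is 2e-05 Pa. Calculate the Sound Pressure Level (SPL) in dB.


Given values:
  p = 8.757 Pa
  p_ref = 2e-05 Pa
Formula: SPL = 20 * log10(p / p_ref)
Compute ratio: p / p_ref = 8.757 / 2e-05 = 437850
Compute log10: log10(437850) = 5.641325
Multiply: SPL = 20 * 5.641325 = 112.83

112.83 dB


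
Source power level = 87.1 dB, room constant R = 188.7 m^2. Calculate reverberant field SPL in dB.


Given values:
  Lw = 87.1 dB, R = 188.7 m^2
Formula: SPL = Lw + 10 * log10(4 / R)
Compute 4 / R = 4 / 188.7 = 0.021198
Compute 10 * log10(0.021198) = -16.7371
SPL = 87.1 + (-16.7371) = 70.36

70.36 dB


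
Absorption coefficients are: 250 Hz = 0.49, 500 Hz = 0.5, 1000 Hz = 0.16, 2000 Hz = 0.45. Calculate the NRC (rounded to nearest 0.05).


Given values:
  a_250 = 0.49, a_500 = 0.5
  a_1000 = 0.16, a_2000 = 0.45
Formula: NRC = (a250 + a500 + a1000 + a2000) / 4
Sum = 0.49 + 0.5 + 0.16 + 0.45 = 1.6
NRC = 1.6 / 4 = 0.4
Rounded to nearest 0.05: 0.4

0.4


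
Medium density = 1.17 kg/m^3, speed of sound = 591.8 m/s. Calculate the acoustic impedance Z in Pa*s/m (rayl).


Given values:
  rho = 1.17 kg/m^3
  c = 591.8 m/s
Formula: Z = rho * c
Z = 1.17 * 591.8
Z = 692.41

692.41 rayl


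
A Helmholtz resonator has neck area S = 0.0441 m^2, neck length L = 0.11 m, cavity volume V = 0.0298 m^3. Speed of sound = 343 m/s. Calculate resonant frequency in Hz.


Given values:
  S = 0.0441 m^2, L = 0.11 m, V = 0.0298 m^3, c = 343 m/s
Formula: f = (c / (2*pi)) * sqrt(S / (V * L))
Compute V * L = 0.0298 * 0.11 = 0.003278
Compute S / (V * L) = 0.0441 / 0.003278 = 13.4533
Compute sqrt(13.4533) = 3.667874
Compute c / (2*pi) = 343 / 6.283185 = 54.590148
f = 54.590148 * 3.667874 = 200.23

200.23 Hz


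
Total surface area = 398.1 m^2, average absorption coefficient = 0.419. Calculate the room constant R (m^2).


Given values:
  S = 398.1 m^2, alpha = 0.419
Formula: R = S * alpha / (1 - alpha)
Numerator: 398.1 * 0.419 = 166.8039
Denominator: 1 - 0.419 = 0.581
R = 166.8039 / 0.581 = 287.1

287.1 m^2


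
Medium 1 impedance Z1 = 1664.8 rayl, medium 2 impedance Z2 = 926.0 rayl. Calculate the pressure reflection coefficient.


Given values:
  Z1 = 1664.8 rayl, Z2 = 926.0 rayl
Formula: R = (Z2 - Z1) / (Z2 + Z1)
Numerator: Z2 - Z1 = 926.0 - 1664.8 = -738.8
Denominator: Z2 + Z1 = 926.0 + 1664.8 = 2590.8
R = -738.8 / 2590.8 = -0.2852

-0.2852


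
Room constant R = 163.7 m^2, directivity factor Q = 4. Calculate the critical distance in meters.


Given values:
  R = 163.7 m^2, Q = 4
Formula: d_c = 0.141 * sqrt(Q * R)
Compute Q * R = 4 * 163.7 = 654.8
Compute sqrt(654.8) = 25.5891
d_c = 0.141 * 25.5891 = 3.608

3.608 m


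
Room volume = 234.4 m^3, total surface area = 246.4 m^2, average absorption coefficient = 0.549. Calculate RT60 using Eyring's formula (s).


Given values:
  V = 234.4 m^3, S = 246.4 m^2, alpha = 0.549
Formula: RT60 = 0.161 * V / (-S * ln(1 - alpha))
Compute ln(1 - 0.549) = ln(0.451) = -0.796288
Denominator: -246.4 * -0.796288 = 196.2054
Numerator: 0.161 * 234.4 = 37.7384
RT60 = 37.7384 / 196.2054 = 0.192

0.192 s


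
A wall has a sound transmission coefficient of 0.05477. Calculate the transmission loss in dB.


Given values:
  tau = 0.05477
Formula: TL = 10 * log10(1 / tau)
Compute 1 / tau = 1 / 0.05477 = 18.2582
Compute log10(18.2582) = 1.261458
TL = 10 * 1.261458 = 12.61

12.61 dB


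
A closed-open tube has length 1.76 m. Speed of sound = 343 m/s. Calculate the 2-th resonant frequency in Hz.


Given values:
  Tube type: closed-open, L = 1.76 m, c = 343 m/s, n = 2
Formula: f_n = (2n - 1) * c / (4 * L)
Compute 2n - 1 = 2*2 - 1 = 3
Compute 4 * L = 4 * 1.76 = 7.04
f = 3 * 343 / 7.04
f = 146.16

146.16 Hz


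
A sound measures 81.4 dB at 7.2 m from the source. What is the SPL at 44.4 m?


Given values:
  SPL1 = 81.4 dB, r1 = 7.2 m, r2 = 44.4 m
Formula: SPL2 = SPL1 - 20 * log10(r2 / r1)
Compute ratio: r2 / r1 = 44.4 / 7.2 = 6.1667
Compute log10: log10(6.1667) = 0.790053
Compute drop: 20 * 0.790053 = 15.8011
SPL2 = 81.4 - 15.8011 = 65.6

65.6 dB


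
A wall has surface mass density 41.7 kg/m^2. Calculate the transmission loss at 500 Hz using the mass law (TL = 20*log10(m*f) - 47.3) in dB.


Given values:
  m = 41.7 kg/m^2, f = 500 Hz
Formula: TL = 20 * log10(m * f) - 47.3
Compute m * f = 41.7 * 500 = 20850.0
Compute log10(20850.0) = 4.319106
Compute 20 * 4.319106 = 86.3821
TL = 86.3821 - 47.3 = 39.08

39.08 dB


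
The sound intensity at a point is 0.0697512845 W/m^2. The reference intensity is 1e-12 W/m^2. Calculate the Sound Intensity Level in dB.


Given values:
  I = 0.0697512845 W/m^2
  I_ref = 1e-12 W/m^2
Formula: SIL = 10 * log10(I / I_ref)
Compute ratio: I / I_ref = 69751284500
Compute log10: log10(69751284500) = 10.843552
Multiply: SIL = 10 * 10.843552 = 108.44

108.44 dB


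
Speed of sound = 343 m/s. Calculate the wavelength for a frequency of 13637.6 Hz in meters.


Given values:
  c = 343 m/s, f = 13637.6 Hz
Formula: lambda = c / f
lambda = 343 / 13637.6
lambda = 0.0252

0.0252 m


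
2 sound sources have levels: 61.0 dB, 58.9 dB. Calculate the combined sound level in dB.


Formula: L_total = 10 * log10( sum(10^(Li/10)) )
  Source 1: 10^(61.0/10) = 1258925.4118
  Source 2: 10^(58.9/10) = 776247.1166
Sum of linear values = 2035172.5284
L_total = 10 * log10(2035172.5284) = 63.09

63.09 dB


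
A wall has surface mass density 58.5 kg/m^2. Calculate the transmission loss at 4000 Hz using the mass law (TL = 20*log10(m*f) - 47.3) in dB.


Given values:
  m = 58.5 kg/m^2, f = 4000 Hz
Formula: TL = 20 * log10(m * f) - 47.3
Compute m * f = 58.5 * 4000 = 234000.0
Compute log10(234000.0) = 5.369216
Compute 20 * 5.369216 = 107.3843
TL = 107.3843 - 47.3 = 60.08

60.08 dB


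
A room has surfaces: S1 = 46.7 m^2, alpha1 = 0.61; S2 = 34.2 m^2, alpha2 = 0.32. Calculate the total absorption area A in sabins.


Given surfaces:
  Surface 1: 46.7 * 0.61 = 28.487
  Surface 2: 34.2 * 0.32 = 10.944
Formula: A = sum(Si * alpha_i)
A = 28.487 + 10.944
A = 39.43

39.43 sabins


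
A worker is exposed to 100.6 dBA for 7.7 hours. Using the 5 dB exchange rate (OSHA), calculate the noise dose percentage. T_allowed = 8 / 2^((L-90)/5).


Given values:
  L = 100.6 dBA, T = 7.7 hours
Formula: T_allowed = 8 / 2^((L - 90) / 5)
Compute exponent: (100.6 - 90) / 5 = 2.12
Compute 2^(2.12) = 4.346939
T_allowed = 8 / 4.346939 = 1.840375 hours
Dose = (T / T_allowed) * 100
Dose = (7.7 / 1.840375) * 100 = 418.39

418.39 %


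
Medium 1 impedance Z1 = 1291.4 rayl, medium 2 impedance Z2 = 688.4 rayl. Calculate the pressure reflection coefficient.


Given values:
  Z1 = 1291.4 rayl, Z2 = 688.4 rayl
Formula: R = (Z2 - Z1) / (Z2 + Z1)
Numerator: Z2 - Z1 = 688.4 - 1291.4 = -603.0
Denominator: Z2 + Z1 = 688.4 + 1291.4 = 1979.8
R = -603.0 / 1979.8 = -0.3046

-0.3046


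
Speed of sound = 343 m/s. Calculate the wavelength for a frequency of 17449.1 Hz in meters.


Given values:
  c = 343 m/s, f = 17449.1 Hz
Formula: lambda = c / f
lambda = 343 / 17449.1
lambda = 0.0197

0.0197 m


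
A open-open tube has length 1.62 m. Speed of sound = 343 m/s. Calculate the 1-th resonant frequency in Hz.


Given values:
  Tube type: open-open, L = 1.62 m, c = 343 m/s, n = 1
Formula: f_n = n * c / (2 * L)
Compute 2 * L = 2 * 1.62 = 3.24
f = 1 * 343 / 3.24
f = 105.86

105.86 Hz


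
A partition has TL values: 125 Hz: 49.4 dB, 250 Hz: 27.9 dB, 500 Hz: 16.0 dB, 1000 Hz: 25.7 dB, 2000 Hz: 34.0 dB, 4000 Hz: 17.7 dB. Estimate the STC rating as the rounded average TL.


Given TL values at each frequency:
  125 Hz: 49.4 dB
  250 Hz: 27.9 dB
  500 Hz: 16.0 dB
  1000 Hz: 25.7 dB
  2000 Hz: 34.0 dB
  4000 Hz: 17.7 dB
Formula: STC ~ round(average of TL values)
Sum = 49.4 + 27.9 + 16.0 + 25.7 + 34.0 + 17.7 = 170.7
Average = 170.7 / 6 = 28.45
Rounded: 28

28


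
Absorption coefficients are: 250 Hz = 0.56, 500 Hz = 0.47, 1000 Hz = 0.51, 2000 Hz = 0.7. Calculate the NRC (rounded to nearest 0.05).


Given values:
  a_250 = 0.56, a_500 = 0.47
  a_1000 = 0.51, a_2000 = 0.7
Formula: NRC = (a250 + a500 + a1000 + a2000) / 4
Sum = 0.56 + 0.47 + 0.51 + 0.7 = 2.24
NRC = 2.24 / 4 = 0.56
Rounded to nearest 0.05: 0.55

0.55


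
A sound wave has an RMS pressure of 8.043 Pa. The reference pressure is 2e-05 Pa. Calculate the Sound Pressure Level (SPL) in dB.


Given values:
  p = 8.043 Pa
  p_ref = 2e-05 Pa
Formula: SPL = 20 * log10(p / p_ref)
Compute ratio: p / p_ref = 8.043 / 2e-05 = 402150
Compute log10: log10(402150) = 5.604388
Multiply: SPL = 20 * 5.604388 = 112.09

112.09 dB


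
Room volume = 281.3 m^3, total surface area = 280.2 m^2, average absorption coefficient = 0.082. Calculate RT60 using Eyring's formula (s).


Given values:
  V = 281.3 m^3, S = 280.2 m^2, alpha = 0.082
Formula: RT60 = 0.161 * V / (-S * ln(1 - alpha))
Compute ln(1 - 0.082) = ln(0.918) = -0.085558
Denominator: -280.2 * -0.085558 = 23.9734
Numerator: 0.161 * 281.3 = 45.2893
RT60 = 45.2893 / 23.9734 = 1.889

1.889 s


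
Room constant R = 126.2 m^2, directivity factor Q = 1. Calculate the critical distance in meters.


Given values:
  R = 126.2 m^2, Q = 1
Formula: d_c = 0.141 * sqrt(Q * R)
Compute Q * R = 1 * 126.2 = 126.2
Compute sqrt(126.2) = 11.2339
d_c = 0.141 * 11.2339 = 1.584

1.584 m


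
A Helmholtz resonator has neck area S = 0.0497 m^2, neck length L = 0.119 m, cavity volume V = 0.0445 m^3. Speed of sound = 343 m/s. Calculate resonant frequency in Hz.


Given values:
  S = 0.0497 m^2, L = 0.119 m, V = 0.0445 m^3, c = 343 m/s
Formula: f = (c / (2*pi)) * sqrt(S / (V * L))
Compute V * L = 0.0445 * 0.119 = 0.0052955
Compute S / (V * L) = 0.0497 / 0.0052955 = 9.3853
Compute sqrt(9.3853) = 3.063544
Compute c / (2*pi) = 343 / 6.283185 = 54.590148
f = 54.590148 * 3.063544 = 167.24

167.24 Hz


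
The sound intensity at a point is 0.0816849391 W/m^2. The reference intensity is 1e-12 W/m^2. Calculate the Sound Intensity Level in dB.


Given values:
  I = 0.0816849391 W/m^2
  I_ref = 1e-12 W/m^2
Formula: SIL = 10 * log10(I / I_ref)
Compute ratio: I / I_ref = 81684939100
Compute log10: log10(81684939100) = 10.912142
Multiply: SIL = 10 * 10.912142 = 109.12

109.12 dB


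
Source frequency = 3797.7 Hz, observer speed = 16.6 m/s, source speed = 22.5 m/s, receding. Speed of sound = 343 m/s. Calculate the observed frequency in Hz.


Given values:
  f_s = 3797.7 Hz, v_o = 16.6 m/s, v_s = 22.5 m/s
  Direction: receding
Formula: f_o = f_s * (c - v_o) / (c + v_s)
Numerator: c - v_o = 343 - 16.6 = 326.4
Denominator: c + v_s = 343 + 22.5 = 365.5
f_o = 3797.7 * 326.4 / 365.5 = 3391.43

3391.43 Hz


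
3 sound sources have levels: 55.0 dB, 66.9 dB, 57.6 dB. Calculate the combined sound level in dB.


Formula: L_total = 10 * log10( sum(10^(Li/10)) )
  Source 1: 10^(55.0/10) = 316227.766
  Source 2: 10^(66.9/10) = 4897788.1937
  Source 3: 10^(57.6/10) = 575439.9373
Sum of linear values = 5789455.897
L_total = 10 * log10(5789455.897) = 67.63

67.63 dB


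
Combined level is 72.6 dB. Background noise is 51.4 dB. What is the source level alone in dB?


Given values:
  L_total = 72.6 dB, L_bg = 51.4 dB
Formula: L_source = 10 * log10(10^(L_total/10) - 10^(L_bg/10))
Convert to linear:
  10^(72.6/10) = 18197008.5861
  10^(51.4/10) = 138038.4265
Difference: 18197008.5861 - 138038.4265 = 18058970.1596
L_source = 10 * log10(18058970.1596) = 72.57

72.57 dB


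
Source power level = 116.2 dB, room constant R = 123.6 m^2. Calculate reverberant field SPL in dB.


Given values:
  Lw = 116.2 dB, R = 123.6 m^2
Formula: SPL = Lw + 10 * log10(4 / R)
Compute 4 / R = 4 / 123.6 = 0.032362
Compute 10 * log10(0.032362) = -14.8996
SPL = 116.2 + (-14.8996) = 101.3

101.3 dB


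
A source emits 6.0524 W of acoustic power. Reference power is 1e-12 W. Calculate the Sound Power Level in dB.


Given values:
  W = 6.0524 W
  W_ref = 1e-12 W
Formula: SWL = 10 * log10(W / W_ref)
Compute ratio: W / W_ref = 6052400000000
Compute log10: log10(6052400000000) = 12.781928
Multiply: SWL = 10 * 12.781928 = 127.82

127.82 dB


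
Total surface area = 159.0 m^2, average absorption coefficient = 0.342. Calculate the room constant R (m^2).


Given values:
  S = 159.0 m^2, alpha = 0.342
Formula: R = S * alpha / (1 - alpha)
Numerator: 159.0 * 0.342 = 54.378
Denominator: 1 - 0.342 = 0.658
R = 54.378 / 0.658 = 82.64

82.64 m^2


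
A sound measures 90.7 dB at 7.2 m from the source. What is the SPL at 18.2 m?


Given values:
  SPL1 = 90.7 dB, r1 = 7.2 m, r2 = 18.2 m
Formula: SPL2 = SPL1 - 20 * log10(r2 / r1)
Compute ratio: r2 / r1 = 18.2 / 7.2 = 2.5278
Compute log10: log10(2.5278) = 0.402743
Compute drop: 20 * 0.402743 = 8.0549
SPL2 = 90.7 - 8.0549 = 82.65

82.65 dB


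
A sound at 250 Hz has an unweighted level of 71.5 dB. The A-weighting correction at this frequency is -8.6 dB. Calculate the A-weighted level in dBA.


Given values:
  SPL = 71.5 dB
  A-weighting at 250 Hz = -8.6 dB
Formula: L_A = SPL + A_weight
L_A = 71.5 + (-8.6)
L_A = 62.9

62.9 dBA


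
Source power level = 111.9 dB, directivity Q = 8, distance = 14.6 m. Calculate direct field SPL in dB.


Given values:
  Lw = 111.9 dB, Q = 8, r = 14.6 m
Formula: SPL = Lw + 10 * log10(Q / (4 * pi * r^2))
Compute 4 * pi * r^2 = 4 * pi * 14.6^2 = 2678.6476
Compute Q / denom = 8 / 2678.6476 = 0.00298658
Compute 10 * log10(0.00298658) = -25.2483
SPL = 111.9 + (-25.2483) = 86.65

86.65 dB


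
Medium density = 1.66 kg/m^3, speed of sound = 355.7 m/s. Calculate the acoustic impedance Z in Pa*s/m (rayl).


Given values:
  rho = 1.66 kg/m^3
  c = 355.7 m/s
Formula: Z = rho * c
Z = 1.66 * 355.7
Z = 590.46

590.46 rayl


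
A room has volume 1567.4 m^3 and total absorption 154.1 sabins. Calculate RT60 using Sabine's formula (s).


Given values:
  V = 1567.4 m^3
  A = 154.1 sabins
Formula: RT60 = 0.161 * V / A
Numerator: 0.161 * 1567.4 = 252.3514
RT60 = 252.3514 / 154.1 = 1.638

1.638 s


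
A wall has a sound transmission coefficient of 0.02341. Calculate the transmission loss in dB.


Given values:
  tau = 0.02341
Formula: TL = 10 * log10(1 / tau)
Compute 1 / tau = 1 / 0.02341 = 42.7168
Compute log10(42.7168) = 1.630599
TL = 10 * 1.630599 = 16.31

16.31 dB


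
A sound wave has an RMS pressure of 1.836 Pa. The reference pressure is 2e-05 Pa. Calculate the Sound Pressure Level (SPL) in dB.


Given values:
  p = 1.836 Pa
  p_ref = 2e-05 Pa
Formula: SPL = 20 * log10(p / p_ref)
Compute ratio: p / p_ref = 1.836 / 2e-05 = 91800
Compute log10: log10(91800) = 4.962843
Multiply: SPL = 20 * 4.962843 = 99.26

99.26 dB


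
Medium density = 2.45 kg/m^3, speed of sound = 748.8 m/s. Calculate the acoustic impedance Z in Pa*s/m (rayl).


Given values:
  rho = 2.45 kg/m^3
  c = 748.8 m/s
Formula: Z = rho * c
Z = 2.45 * 748.8
Z = 1834.56

1834.56 rayl


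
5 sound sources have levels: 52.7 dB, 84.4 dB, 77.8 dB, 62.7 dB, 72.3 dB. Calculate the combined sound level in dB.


Formula: L_total = 10 * log10( sum(10^(Li/10)) )
  Source 1: 10^(52.7/10) = 186208.7137
  Source 2: 10^(84.4/10) = 275422870.3338
  Source 3: 10^(77.8/10) = 60255958.6074
  Source 4: 10^(62.7/10) = 1862087.1367
  Source 5: 10^(72.3/10) = 16982436.5246
Sum of linear values = 354709561.3162
L_total = 10 * log10(354709561.3162) = 85.5

85.5 dB


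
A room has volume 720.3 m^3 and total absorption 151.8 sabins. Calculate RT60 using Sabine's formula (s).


Given values:
  V = 720.3 m^3
  A = 151.8 sabins
Formula: RT60 = 0.161 * V / A
Numerator: 0.161 * 720.3 = 115.9683
RT60 = 115.9683 / 151.8 = 0.764

0.764 s


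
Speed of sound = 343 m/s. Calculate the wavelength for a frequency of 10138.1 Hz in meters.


Given values:
  c = 343 m/s, f = 10138.1 Hz
Formula: lambda = c / f
lambda = 343 / 10138.1
lambda = 0.0338

0.0338 m


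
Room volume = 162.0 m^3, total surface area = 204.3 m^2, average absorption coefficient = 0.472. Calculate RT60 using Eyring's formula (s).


Given values:
  V = 162.0 m^3, S = 204.3 m^2, alpha = 0.472
Formula: RT60 = 0.161 * V / (-S * ln(1 - alpha))
Compute ln(1 - 0.472) = ln(0.528) = -0.638659
Denominator: -204.3 * -0.638659 = 130.478
Numerator: 0.161 * 162.0 = 26.082
RT60 = 26.082 / 130.478 = 0.2

0.2 s


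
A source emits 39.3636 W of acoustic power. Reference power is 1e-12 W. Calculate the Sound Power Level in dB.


Given values:
  W = 39.3636 W
  W_ref = 1e-12 W
Formula: SWL = 10 * log10(W / W_ref)
Compute ratio: W / W_ref = 39363600000000
Compute log10: log10(39363600000000) = 13.595095
Multiply: SWL = 10 * 13.595095 = 135.95

135.95 dB


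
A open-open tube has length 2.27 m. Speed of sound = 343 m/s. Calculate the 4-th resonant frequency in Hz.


Given values:
  Tube type: open-open, L = 2.27 m, c = 343 m/s, n = 4
Formula: f_n = n * c / (2 * L)
Compute 2 * L = 2 * 2.27 = 4.54
f = 4 * 343 / 4.54
f = 302.2

302.2 Hz


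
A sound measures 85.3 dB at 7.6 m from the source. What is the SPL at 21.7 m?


Given values:
  SPL1 = 85.3 dB, r1 = 7.6 m, r2 = 21.7 m
Formula: SPL2 = SPL1 - 20 * log10(r2 / r1)
Compute ratio: r2 / r1 = 21.7 / 7.6 = 2.8553
Compute log10: log10(2.8553) = 0.455652
Compute drop: 20 * 0.455652 = 9.113
SPL2 = 85.3 - 9.113 = 76.19

76.19 dB


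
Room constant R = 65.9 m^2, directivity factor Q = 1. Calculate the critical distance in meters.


Given values:
  R = 65.9 m^2, Q = 1
Formula: d_c = 0.141 * sqrt(Q * R)
Compute Q * R = 1 * 65.9 = 65.9
Compute sqrt(65.9) = 8.1179
d_c = 0.141 * 8.1179 = 1.145

1.145 m


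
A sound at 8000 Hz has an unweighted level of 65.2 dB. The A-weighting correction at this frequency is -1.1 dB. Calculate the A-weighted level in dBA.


Given values:
  SPL = 65.2 dB
  A-weighting at 8000 Hz = -1.1 dB
Formula: L_A = SPL + A_weight
L_A = 65.2 + (-1.1)
L_A = 64.1

64.1 dBA


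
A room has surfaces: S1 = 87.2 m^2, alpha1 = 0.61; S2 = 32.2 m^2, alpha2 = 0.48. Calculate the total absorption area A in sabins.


Given surfaces:
  Surface 1: 87.2 * 0.61 = 53.192
  Surface 2: 32.2 * 0.48 = 15.456
Formula: A = sum(Si * alpha_i)
A = 53.192 + 15.456
A = 68.65

68.65 sabins


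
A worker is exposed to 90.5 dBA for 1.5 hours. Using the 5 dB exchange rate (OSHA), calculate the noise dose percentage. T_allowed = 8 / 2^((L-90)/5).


Given values:
  L = 90.5 dBA, T = 1.5 hours
Formula: T_allowed = 8 / 2^((L - 90) / 5)
Compute exponent: (90.5 - 90) / 5 = 0.1
Compute 2^(0.1) = 1.071773
T_allowed = 8 / 1.071773 = 7.464267 hours
Dose = (T / T_allowed) * 100
Dose = (1.5 / 7.464267) * 100 = 20.1

20.1 %


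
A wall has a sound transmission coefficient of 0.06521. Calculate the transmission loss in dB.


Given values:
  tau = 0.06521
Formula: TL = 10 * log10(1 / tau)
Compute 1 / tau = 1 / 0.06521 = 15.3351
Compute log10(15.3351) = 1.185687
TL = 10 * 1.185687 = 11.86

11.86 dB


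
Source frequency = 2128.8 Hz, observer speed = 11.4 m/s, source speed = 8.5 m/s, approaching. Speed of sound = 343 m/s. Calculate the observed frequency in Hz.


Given values:
  f_s = 2128.8 Hz, v_o = 11.4 m/s, v_s = 8.5 m/s
  Direction: approaching
Formula: f_o = f_s * (c + v_o) / (c - v_s)
Numerator: c + v_o = 343 + 11.4 = 354.4
Denominator: c - v_s = 343 - 8.5 = 334.5
f_o = 2128.8 * 354.4 / 334.5 = 2255.45

2255.45 Hz


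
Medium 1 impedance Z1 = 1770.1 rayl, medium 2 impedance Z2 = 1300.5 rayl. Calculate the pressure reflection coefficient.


Given values:
  Z1 = 1770.1 rayl, Z2 = 1300.5 rayl
Formula: R = (Z2 - Z1) / (Z2 + Z1)
Numerator: Z2 - Z1 = 1300.5 - 1770.1 = -469.6
Denominator: Z2 + Z1 = 1300.5 + 1770.1 = 3070.6
R = -469.6 / 3070.6 = -0.1529

-0.1529


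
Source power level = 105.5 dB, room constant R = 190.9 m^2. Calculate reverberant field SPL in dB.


Given values:
  Lw = 105.5 dB, R = 190.9 m^2
Formula: SPL = Lw + 10 * log10(4 / R)
Compute 4 / R = 4 / 190.9 = 0.020953
Compute 10 * log10(0.020953) = -16.7875
SPL = 105.5 + (-16.7875) = 88.71

88.71 dB


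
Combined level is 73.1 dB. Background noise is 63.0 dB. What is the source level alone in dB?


Given values:
  L_total = 73.1 dB, L_bg = 63.0 dB
Formula: L_source = 10 * log10(10^(L_total/10) - 10^(L_bg/10))
Convert to linear:
  10^(73.1/10) = 20417379.4467
  10^(63.0/10) = 1995262.315
Difference: 20417379.4467 - 1995262.315 = 18422117.1317
L_source = 10 * log10(18422117.1317) = 72.65

72.65 dB


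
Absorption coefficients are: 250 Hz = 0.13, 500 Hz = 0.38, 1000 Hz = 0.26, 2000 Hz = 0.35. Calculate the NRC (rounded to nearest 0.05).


Given values:
  a_250 = 0.13, a_500 = 0.38
  a_1000 = 0.26, a_2000 = 0.35
Formula: NRC = (a250 + a500 + a1000 + a2000) / 4
Sum = 0.13 + 0.38 + 0.26 + 0.35 = 1.12
NRC = 1.12 / 4 = 0.28
Rounded to nearest 0.05: 0.3

0.3


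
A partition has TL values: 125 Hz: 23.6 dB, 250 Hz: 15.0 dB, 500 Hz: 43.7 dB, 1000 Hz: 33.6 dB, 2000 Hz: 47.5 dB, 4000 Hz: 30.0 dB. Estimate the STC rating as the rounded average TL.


Given TL values at each frequency:
  125 Hz: 23.6 dB
  250 Hz: 15.0 dB
  500 Hz: 43.7 dB
  1000 Hz: 33.6 dB
  2000 Hz: 47.5 dB
  4000 Hz: 30.0 dB
Formula: STC ~ round(average of TL values)
Sum = 23.6 + 15.0 + 43.7 + 33.6 + 47.5 + 30.0 = 193.4
Average = 193.4 / 6 = 32.23
Rounded: 32

32


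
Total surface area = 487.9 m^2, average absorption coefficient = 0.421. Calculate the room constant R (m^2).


Given values:
  S = 487.9 m^2, alpha = 0.421
Formula: R = S * alpha / (1 - alpha)
Numerator: 487.9 * 0.421 = 205.4059
Denominator: 1 - 0.421 = 0.579
R = 205.4059 / 0.579 = 354.76

354.76 m^2


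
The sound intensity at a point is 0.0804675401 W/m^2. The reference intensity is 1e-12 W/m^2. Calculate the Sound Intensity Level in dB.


Given values:
  I = 0.0804675401 W/m^2
  I_ref = 1e-12 W/m^2
Formula: SIL = 10 * log10(I / I_ref)
Compute ratio: I / I_ref = 80467540100
Compute log10: log10(80467540100) = 10.905621
Multiply: SIL = 10 * 10.905621 = 109.06

109.06 dB


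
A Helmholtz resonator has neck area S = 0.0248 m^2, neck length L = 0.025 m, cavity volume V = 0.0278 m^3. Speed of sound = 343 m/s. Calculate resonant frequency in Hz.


Given values:
  S = 0.0248 m^2, L = 0.025 m, V = 0.0278 m^3, c = 343 m/s
Formula: f = (c / (2*pi)) * sqrt(S / (V * L))
Compute V * L = 0.0278 * 0.025 = 0.000695
Compute S / (V * L) = 0.0248 / 0.000695 = 35.6835
Compute sqrt(35.6835) = 5.973567
Compute c / (2*pi) = 343 / 6.283185 = 54.590148
f = 54.590148 * 5.973567 = 326.1

326.1 Hz


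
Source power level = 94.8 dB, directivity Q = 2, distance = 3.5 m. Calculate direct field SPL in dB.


Given values:
  Lw = 94.8 dB, Q = 2, r = 3.5 m
Formula: SPL = Lw + 10 * log10(Q / (4 * pi * r^2))
Compute 4 * pi * r^2 = 4 * pi * 3.5^2 = 153.938
Compute Q / denom = 2 / 153.938 = 0.01299224
Compute 10 * log10(0.01299224) = -18.8632
SPL = 94.8 + (-18.8632) = 75.94

75.94 dB


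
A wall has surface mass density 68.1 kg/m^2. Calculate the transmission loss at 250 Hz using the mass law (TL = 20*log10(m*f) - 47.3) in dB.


Given values:
  m = 68.1 kg/m^2, f = 250 Hz
Formula: TL = 20 * log10(m * f) - 47.3
Compute m * f = 68.1 * 250 = 17025.0
Compute log10(17025.0) = 4.231087
Compute 20 * 4.231087 = 84.6217
TL = 84.6217 - 47.3 = 37.32

37.32 dB


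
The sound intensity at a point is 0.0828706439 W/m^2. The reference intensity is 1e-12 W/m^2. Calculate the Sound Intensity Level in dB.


Given values:
  I = 0.0828706439 W/m^2
  I_ref = 1e-12 W/m^2
Formula: SIL = 10 * log10(I / I_ref)
Compute ratio: I / I_ref = 82870643900
Compute log10: log10(82870643900) = 10.918401
Multiply: SIL = 10 * 10.918401 = 109.18

109.18 dB


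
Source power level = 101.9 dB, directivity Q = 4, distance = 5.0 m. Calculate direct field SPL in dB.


Given values:
  Lw = 101.9 dB, Q = 4, r = 5.0 m
Formula: SPL = Lw + 10 * log10(Q / (4 * pi * r^2))
Compute 4 * pi * r^2 = 4 * pi * 5.0^2 = 314.1593
Compute Q / denom = 4 / 314.1593 = 0.01273239
Compute 10 * log10(0.01273239) = -18.9509
SPL = 101.9 + (-18.9509) = 82.95

82.95 dB


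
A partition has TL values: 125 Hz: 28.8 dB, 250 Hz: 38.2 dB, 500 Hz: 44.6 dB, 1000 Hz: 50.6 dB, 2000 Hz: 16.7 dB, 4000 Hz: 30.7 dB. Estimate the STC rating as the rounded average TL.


Given TL values at each frequency:
  125 Hz: 28.8 dB
  250 Hz: 38.2 dB
  500 Hz: 44.6 dB
  1000 Hz: 50.6 dB
  2000 Hz: 16.7 dB
  4000 Hz: 30.7 dB
Formula: STC ~ round(average of TL values)
Sum = 28.8 + 38.2 + 44.6 + 50.6 + 16.7 + 30.7 = 209.6
Average = 209.6 / 6 = 34.93
Rounded: 35

35


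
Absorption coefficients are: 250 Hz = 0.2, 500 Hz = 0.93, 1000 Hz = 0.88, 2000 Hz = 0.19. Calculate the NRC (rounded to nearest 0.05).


Given values:
  a_250 = 0.2, a_500 = 0.93
  a_1000 = 0.88, a_2000 = 0.19
Formula: NRC = (a250 + a500 + a1000 + a2000) / 4
Sum = 0.2 + 0.93 + 0.88 + 0.19 = 2.2
NRC = 2.2 / 4 = 0.55
Rounded to nearest 0.05: 0.55

0.55


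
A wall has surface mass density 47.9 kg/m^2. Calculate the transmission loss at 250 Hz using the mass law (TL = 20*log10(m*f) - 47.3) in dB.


Given values:
  m = 47.9 kg/m^2, f = 250 Hz
Formula: TL = 20 * log10(m * f) - 47.3
Compute m * f = 47.9 * 250 = 11975.0
Compute log10(11975.0) = 4.078276
Compute 20 * 4.078276 = 81.5655
TL = 81.5655 - 47.3 = 34.27

34.27 dB


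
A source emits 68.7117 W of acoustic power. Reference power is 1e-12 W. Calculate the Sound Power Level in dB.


Given values:
  W = 68.7117 W
  W_ref = 1e-12 W
Formula: SWL = 10 * log10(W / W_ref)
Compute ratio: W / W_ref = 68711700000000
Compute log10: log10(68711700000000) = 13.837031
Multiply: SWL = 10 * 13.837031 = 138.37

138.37 dB


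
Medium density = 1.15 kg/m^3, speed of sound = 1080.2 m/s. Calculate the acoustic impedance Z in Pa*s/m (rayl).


Given values:
  rho = 1.15 kg/m^3
  c = 1080.2 m/s
Formula: Z = rho * c
Z = 1.15 * 1080.2
Z = 1242.23

1242.23 rayl


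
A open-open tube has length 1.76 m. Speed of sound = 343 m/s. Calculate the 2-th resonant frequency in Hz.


Given values:
  Tube type: open-open, L = 1.76 m, c = 343 m/s, n = 2
Formula: f_n = n * c / (2 * L)
Compute 2 * L = 2 * 1.76 = 3.52
f = 2 * 343 / 3.52
f = 194.89

194.89 Hz


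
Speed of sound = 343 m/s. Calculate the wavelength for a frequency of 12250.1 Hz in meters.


Given values:
  c = 343 m/s, f = 12250.1 Hz
Formula: lambda = c / f
lambda = 343 / 12250.1
lambda = 0.028

0.028 m


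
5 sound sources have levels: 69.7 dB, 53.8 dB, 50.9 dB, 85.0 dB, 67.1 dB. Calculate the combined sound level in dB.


Formula: L_total = 10 * log10( sum(10^(Li/10)) )
  Source 1: 10^(69.7/10) = 9332543.008
  Source 2: 10^(53.8/10) = 239883.2919
  Source 3: 10^(50.9/10) = 123026.8771
  Source 4: 10^(85.0/10) = 316227766.0168
  Source 5: 10^(67.1/10) = 5128613.8399
Sum of linear values = 331051833.0337
L_total = 10 * log10(331051833.0337) = 85.2

85.2 dB


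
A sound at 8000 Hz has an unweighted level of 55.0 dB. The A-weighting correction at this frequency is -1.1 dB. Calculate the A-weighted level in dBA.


Given values:
  SPL = 55.0 dB
  A-weighting at 8000 Hz = -1.1 dB
Formula: L_A = SPL + A_weight
L_A = 55.0 + (-1.1)
L_A = 53.9

53.9 dBA


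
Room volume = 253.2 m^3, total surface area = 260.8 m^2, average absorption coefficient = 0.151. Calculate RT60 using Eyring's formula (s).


Given values:
  V = 253.2 m^3, S = 260.8 m^2, alpha = 0.151
Formula: RT60 = 0.161 * V / (-S * ln(1 - alpha))
Compute ln(1 - 0.151) = ln(0.849) = -0.163696
Denominator: -260.8 * -0.163696 = 42.6919
Numerator: 0.161 * 253.2 = 40.7652
RT60 = 40.7652 / 42.6919 = 0.955

0.955 s


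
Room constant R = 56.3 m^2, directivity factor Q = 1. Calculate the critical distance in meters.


Given values:
  R = 56.3 m^2, Q = 1
Formula: d_c = 0.141 * sqrt(Q * R)
Compute Q * R = 1 * 56.3 = 56.3
Compute sqrt(56.3) = 7.5033
d_c = 0.141 * 7.5033 = 1.058

1.058 m


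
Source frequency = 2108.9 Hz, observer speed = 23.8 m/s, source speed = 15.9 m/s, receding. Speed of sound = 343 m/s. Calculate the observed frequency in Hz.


Given values:
  f_s = 2108.9 Hz, v_o = 23.8 m/s, v_s = 15.9 m/s
  Direction: receding
Formula: f_o = f_s * (c - v_o) / (c + v_s)
Numerator: c - v_o = 343 - 23.8 = 319.2
Denominator: c + v_s = 343 + 15.9 = 358.9
f_o = 2108.9 * 319.2 / 358.9 = 1875.62

1875.62 Hz


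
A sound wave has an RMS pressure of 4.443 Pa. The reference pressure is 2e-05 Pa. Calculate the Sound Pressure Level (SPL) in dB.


Given values:
  p = 4.443 Pa
  p_ref = 2e-05 Pa
Formula: SPL = 20 * log10(p / p_ref)
Compute ratio: p / p_ref = 4.443 / 2e-05 = 222150
Compute log10: log10(222150) = 5.346646
Multiply: SPL = 20 * 5.346646 = 106.93

106.93 dB


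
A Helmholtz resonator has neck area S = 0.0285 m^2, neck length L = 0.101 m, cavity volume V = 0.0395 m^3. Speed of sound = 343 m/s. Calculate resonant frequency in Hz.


Given values:
  S = 0.0285 m^2, L = 0.101 m, V = 0.0395 m^3, c = 343 m/s
Formula: f = (c / (2*pi)) * sqrt(S / (V * L))
Compute V * L = 0.0395 * 0.101 = 0.0039895
Compute S / (V * L) = 0.0285 / 0.0039895 = 7.1438
Compute sqrt(7.1438) = 2.672789
Compute c / (2*pi) = 343 / 6.283185 = 54.590148
f = 54.590148 * 2.672789 = 145.91

145.91 Hz


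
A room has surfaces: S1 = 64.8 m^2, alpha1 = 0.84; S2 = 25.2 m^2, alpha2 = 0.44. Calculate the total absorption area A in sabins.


Given surfaces:
  Surface 1: 64.8 * 0.84 = 54.432
  Surface 2: 25.2 * 0.44 = 11.088
Formula: A = sum(Si * alpha_i)
A = 54.432 + 11.088
A = 65.52

65.52 sabins


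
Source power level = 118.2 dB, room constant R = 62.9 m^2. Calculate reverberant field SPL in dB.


Given values:
  Lw = 118.2 dB, R = 62.9 m^2
Formula: SPL = Lw + 10 * log10(4 / R)
Compute 4 / R = 4 / 62.9 = 0.063593
Compute 10 * log10(0.063593) = -11.9659
SPL = 118.2 + (-11.9659) = 106.23

106.23 dB


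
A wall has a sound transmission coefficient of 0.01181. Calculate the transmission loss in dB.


Given values:
  tau = 0.01181
Formula: TL = 10 * log10(1 / tau)
Compute 1 / tau = 1 / 0.01181 = 84.674
Compute log10(84.674) = 1.92775
TL = 10 * 1.92775 = 19.28

19.28 dB


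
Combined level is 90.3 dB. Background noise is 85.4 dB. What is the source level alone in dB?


Given values:
  L_total = 90.3 dB, L_bg = 85.4 dB
Formula: L_source = 10 * log10(10^(L_total/10) - 10^(L_bg/10))
Convert to linear:
  10^(90.3/10) = 1071519305.2376
  10^(85.4/10) = 346736850.4525
Difference: 1071519305.2376 - 346736850.4525 = 724782454.7851
L_source = 10 * log10(724782454.7851) = 88.6

88.6 dB


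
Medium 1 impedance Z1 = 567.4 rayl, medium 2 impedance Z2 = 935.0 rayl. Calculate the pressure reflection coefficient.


Given values:
  Z1 = 567.4 rayl, Z2 = 935.0 rayl
Formula: R = (Z2 - Z1) / (Z2 + Z1)
Numerator: Z2 - Z1 = 935.0 - 567.4 = 367.6
Denominator: Z2 + Z1 = 935.0 + 567.4 = 1502.4
R = 367.6 / 1502.4 = 0.2447

0.2447


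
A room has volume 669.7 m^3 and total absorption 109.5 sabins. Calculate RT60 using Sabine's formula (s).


Given values:
  V = 669.7 m^3
  A = 109.5 sabins
Formula: RT60 = 0.161 * V / A
Numerator: 0.161 * 669.7 = 107.8217
RT60 = 107.8217 / 109.5 = 0.985

0.985 s


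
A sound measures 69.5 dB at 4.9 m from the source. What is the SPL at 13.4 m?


Given values:
  SPL1 = 69.5 dB, r1 = 4.9 m, r2 = 13.4 m
Formula: SPL2 = SPL1 - 20 * log10(r2 / r1)
Compute ratio: r2 / r1 = 13.4 / 4.9 = 2.7347
Compute log10: log10(2.7347) = 0.43691
Compute drop: 20 * 0.43691 = 8.7382
SPL2 = 69.5 - 8.7382 = 60.76

60.76 dB


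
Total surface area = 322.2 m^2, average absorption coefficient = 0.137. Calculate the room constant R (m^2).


Given values:
  S = 322.2 m^2, alpha = 0.137
Formula: R = S * alpha / (1 - alpha)
Numerator: 322.2 * 0.137 = 44.1414
Denominator: 1 - 0.137 = 0.863
R = 44.1414 / 0.863 = 51.15

51.15 m^2


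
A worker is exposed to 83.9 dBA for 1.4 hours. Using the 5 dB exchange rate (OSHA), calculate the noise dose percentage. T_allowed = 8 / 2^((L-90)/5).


Given values:
  L = 83.9 dBA, T = 1.4 hours
Formula: T_allowed = 8 / 2^((L - 90) / 5)
Compute exponent: (83.9 - 90) / 5 = -1.22
Compute 2^(-1.22) = 0.429283
T_allowed = 8 / 0.429283 = 18.635725 hours
Dose = (T / T_allowed) * 100
Dose = (1.4 / 18.635725) * 100 = 7.51

7.51 %


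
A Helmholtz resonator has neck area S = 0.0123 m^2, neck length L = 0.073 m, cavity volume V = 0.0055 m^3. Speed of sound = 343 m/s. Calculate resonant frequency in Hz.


Given values:
  S = 0.0123 m^2, L = 0.073 m, V = 0.0055 m^3, c = 343 m/s
Formula: f = (c / (2*pi)) * sqrt(S / (V * L))
Compute V * L = 0.0055 * 0.073 = 0.0004015
Compute S / (V * L) = 0.0123 / 0.0004015 = 30.6351
Compute sqrt(30.6351) = 5.534898
Compute c / (2*pi) = 343 / 6.283185 = 54.590148
f = 54.590148 * 5.534898 = 302.15

302.15 Hz


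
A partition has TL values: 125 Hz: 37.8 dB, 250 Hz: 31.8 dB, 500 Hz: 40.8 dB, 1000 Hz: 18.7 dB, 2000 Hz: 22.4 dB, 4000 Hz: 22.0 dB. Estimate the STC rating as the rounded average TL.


Given TL values at each frequency:
  125 Hz: 37.8 dB
  250 Hz: 31.8 dB
  500 Hz: 40.8 dB
  1000 Hz: 18.7 dB
  2000 Hz: 22.4 dB
  4000 Hz: 22.0 dB
Formula: STC ~ round(average of TL values)
Sum = 37.8 + 31.8 + 40.8 + 18.7 + 22.4 + 22.0 = 173.5
Average = 173.5 / 6 = 28.92
Rounded: 29

29


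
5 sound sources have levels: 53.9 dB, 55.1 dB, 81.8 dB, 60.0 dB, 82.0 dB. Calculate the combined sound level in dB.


Formula: L_total = 10 * log10( sum(10^(Li/10)) )
  Source 1: 10^(53.9/10) = 245470.8916
  Source 2: 10^(55.1/10) = 323593.6569
  Source 3: 10^(81.8/10) = 151356124.8436
  Source 4: 10^(60.0/10) = 1000000.0
  Source 5: 10^(82.0/10) = 158489319.2461
Sum of linear values = 311414508.6382
L_total = 10 * log10(311414508.6382) = 84.93

84.93 dB


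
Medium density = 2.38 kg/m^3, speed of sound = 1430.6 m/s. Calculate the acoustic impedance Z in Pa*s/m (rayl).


Given values:
  rho = 2.38 kg/m^3
  c = 1430.6 m/s
Formula: Z = rho * c
Z = 2.38 * 1430.6
Z = 3404.83

3404.83 rayl


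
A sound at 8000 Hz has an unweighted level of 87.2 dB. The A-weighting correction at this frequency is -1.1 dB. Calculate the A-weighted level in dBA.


Given values:
  SPL = 87.2 dB
  A-weighting at 8000 Hz = -1.1 dB
Formula: L_A = SPL + A_weight
L_A = 87.2 + (-1.1)
L_A = 86.1

86.1 dBA


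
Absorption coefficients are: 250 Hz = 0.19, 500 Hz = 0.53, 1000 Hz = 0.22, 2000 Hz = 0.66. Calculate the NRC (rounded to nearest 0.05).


Given values:
  a_250 = 0.19, a_500 = 0.53
  a_1000 = 0.22, a_2000 = 0.66
Formula: NRC = (a250 + a500 + a1000 + a2000) / 4
Sum = 0.19 + 0.53 + 0.22 + 0.66 = 1.6
NRC = 1.6 / 4 = 0.4
Rounded to nearest 0.05: 0.4

0.4


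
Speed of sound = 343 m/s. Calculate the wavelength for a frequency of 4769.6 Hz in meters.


Given values:
  c = 343 m/s, f = 4769.6 Hz
Formula: lambda = c / f
lambda = 343 / 4769.6
lambda = 0.0719

0.0719 m


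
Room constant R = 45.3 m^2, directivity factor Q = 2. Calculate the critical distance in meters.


Given values:
  R = 45.3 m^2, Q = 2
Formula: d_c = 0.141 * sqrt(Q * R)
Compute Q * R = 2 * 45.3 = 90.6
Compute sqrt(90.6) = 9.5184
d_c = 0.141 * 9.5184 = 1.342

1.342 m


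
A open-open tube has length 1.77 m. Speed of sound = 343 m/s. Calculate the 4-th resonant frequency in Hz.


Given values:
  Tube type: open-open, L = 1.77 m, c = 343 m/s, n = 4
Formula: f_n = n * c / (2 * L)
Compute 2 * L = 2 * 1.77 = 3.54
f = 4 * 343 / 3.54
f = 387.57

387.57 Hz


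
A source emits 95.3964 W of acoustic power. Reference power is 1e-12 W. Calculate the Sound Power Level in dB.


Given values:
  W = 95.3964 W
  W_ref = 1e-12 W
Formula: SWL = 10 * log10(W / W_ref)
Compute ratio: W / W_ref = 95396400000000
Compute log10: log10(95396400000000) = 13.979532
Multiply: SWL = 10 * 13.979532 = 139.8

139.8 dB


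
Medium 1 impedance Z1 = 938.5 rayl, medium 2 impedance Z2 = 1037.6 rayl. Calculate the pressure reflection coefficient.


Given values:
  Z1 = 938.5 rayl, Z2 = 1037.6 rayl
Formula: R = (Z2 - Z1) / (Z2 + Z1)
Numerator: Z2 - Z1 = 1037.6 - 938.5 = 99.1
Denominator: Z2 + Z1 = 1037.6 + 938.5 = 1976.1
R = 99.1 / 1976.1 = 0.0501

0.0501


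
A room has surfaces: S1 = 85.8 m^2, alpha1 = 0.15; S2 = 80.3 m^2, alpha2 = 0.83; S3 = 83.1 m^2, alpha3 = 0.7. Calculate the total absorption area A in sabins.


Given surfaces:
  Surface 1: 85.8 * 0.15 = 12.87
  Surface 2: 80.3 * 0.83 = 66.649
  Surface 3: 83.1 * 0.7 = 58.17
Formula: A = sum(Si * alpha_i)
A = 12.87 + 66.649 + 58.17
A = 137.69

137.69 sabins


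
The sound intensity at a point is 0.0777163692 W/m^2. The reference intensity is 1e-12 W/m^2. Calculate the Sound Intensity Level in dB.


Given values:
  I = 0.0777163692 W/m^2
  I_ref = 1e-12 W/m^2
Formula: SIL = 10 * log10(I / I_ref)
Compute ratio: I / I_ref = 77716369200
Compute log10: log10(77716369200) = 10.890513
Multiply: SIL = 10 * 10.890513 = 108.91

108.91 dB


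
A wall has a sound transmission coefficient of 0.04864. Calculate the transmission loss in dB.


Given values:
  tau = 0.04864
Formula: TL = 10 * log10(1 / tau)
Compute 1 / tau = 1 / 0.04864 = 20.5592
Compute log10(20.5592) = 1.313006
TL = 10 * 1.313006 = 13.13

13.13 dB


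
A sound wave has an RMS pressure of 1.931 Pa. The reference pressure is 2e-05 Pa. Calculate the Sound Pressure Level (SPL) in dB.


Given values:
  p = 1.931 Pa
  p_ref = 2e-05 Pa
Formula: SPL = 20 * log10(p / p_ref)
Compute ratio: p / p_ref = 1.931 / 2e-05 = 96550
Compute log10: log10(96550) = 4.984752
Multiply: SPL = 20 * 4.984752 = 99.7

99.7 dB
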